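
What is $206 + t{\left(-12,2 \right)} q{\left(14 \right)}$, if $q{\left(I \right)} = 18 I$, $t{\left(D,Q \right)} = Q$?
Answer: $710$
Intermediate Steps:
$206 + t{\left(-12,2 \right)} q{\left(14 \right)} = 206 + 2 \cdot 18 \cdot 14 = 206 + 2 \cdot 252 = 206 + 504 = 710$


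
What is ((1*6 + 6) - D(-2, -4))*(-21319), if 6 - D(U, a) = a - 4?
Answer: 42638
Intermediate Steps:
D(U, a) = 10 - a (D(U, a) = 6 - (a - 4) = 6 - (-4 + a) = 6 + (4 - a) = 10 - a)
((1*6 + 6) - D(-2, -4))*(-21319) = ((1*6 + 6) - (10 - 1*(-4)))*(-21319) = ((6 + 6) - (10 + 4))*(-21319) = (12 - 1*14)*(-21319) = (12 - 14)*(-21319) = -2*(-21319) = 42638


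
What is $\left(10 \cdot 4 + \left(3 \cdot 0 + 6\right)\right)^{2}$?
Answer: $2116$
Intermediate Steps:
$\left(10 \cdot 4 + \left(3 \cdot 0 + 6\right)\right)^{2} = \left(40 + \left(0 + 6\right)\right)^{2} = \left(40 + 6\right)^{2} = 46^{2} = 2116$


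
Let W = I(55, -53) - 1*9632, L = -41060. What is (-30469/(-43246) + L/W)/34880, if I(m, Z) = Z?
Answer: 82830921/584362093952 ≈ 0.00014175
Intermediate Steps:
W = -9685 (W = -53 - 1*9632 = -53 - 9632 = -9685)
(-30469/(-43246) + L/W)/34880 = (-30469/(-43246) - 41060/(-9685))/34880 = (-30469*(-1/43246) - 41060*(-1/9685))*(1/34880) = (30469/43246 + 8212/1937)*(1/34880) = (414154605/83767502)*(1/34880) = 82830921/584362093952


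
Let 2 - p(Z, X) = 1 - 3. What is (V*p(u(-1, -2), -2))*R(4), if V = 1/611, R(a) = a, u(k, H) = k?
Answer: 16/611 ≈ 0.026187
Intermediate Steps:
p(Z, X) = 4 (p(Z, X) = 2 - (1 - 3) = 2 - 1*(-2) = 2 + 2 = 4)
V = 1/611 ≈ 0.0016367
(V*p(u(-1, -2), -2))*R(4) = ((1/611)*4)*4 = (4/611)*4 = 16/611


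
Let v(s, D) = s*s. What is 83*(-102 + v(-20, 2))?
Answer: 24734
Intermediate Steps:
v(s, D) = s²
83*(-102 + v(-20, 2)) = 83*(-102 + (-20)²) = 83*(-102 + 400) = 83*298 = 24734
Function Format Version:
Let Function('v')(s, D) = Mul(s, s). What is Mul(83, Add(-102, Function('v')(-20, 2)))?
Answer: 24734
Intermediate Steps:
Function('v')(s, D) = Pow(s, 2)
Mul(83, Add(-102, Function('v')(-20, 2))) = Mul(83, Add(-102, Pow(-20, 2))) = Mul(83, Add(-102, 400)) = Mul(83, 298) = 24734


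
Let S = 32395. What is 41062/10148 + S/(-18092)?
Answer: 103537311/45899404 ≈ 2.2557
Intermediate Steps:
41062/10148 + S/(-18092) = 41062/10148 + 32395/(-18092) = 41062*(1/10148) + 32395*(-1/18092) = 20531/5074 - 32395/18092 = 103537311/45899404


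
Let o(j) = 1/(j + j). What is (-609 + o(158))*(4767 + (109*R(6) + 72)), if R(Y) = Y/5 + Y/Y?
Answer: -2443448771/790 ≈ -3.0930e+6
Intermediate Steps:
R(Y) = 1 + Y/5 (R(Y) = Y*(⅕) + 1 = Y/5 + 1 = 1 + Y/5)
o(j) = 1/(2*j)
(-609 + o(158))*(4767 + (109*R(6) + 72)) = (-609 + (½)/158)*(4767 + (109*(1 + (⅕)*6) + 72)) = (-609 + (½)*(1/158))*(4767 + (109*(1 + 6/5) + 72)) = (-609 + 1/316)*(4767 + (109*(11/5) + 72)) = -192443*(4767 + (1199/5 + 72))/316 = -192443*(4767 + 1559/5)/316 = -192443/316*25394/5 = -2443448771/790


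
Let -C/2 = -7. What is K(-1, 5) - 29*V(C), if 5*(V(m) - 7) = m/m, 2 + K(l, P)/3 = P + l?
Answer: -1014/5 ≈ -202.80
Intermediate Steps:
C = 14 (C = -2*(-7) = 14)
K(l, P) = -6 + 3*P + 3*l (K(l, P) = -6 + 3*(P + l) = -6 + (3*P + 3*l) = -6 + 3*P + 3*l)
V(m) = 36/5 (V(m) = 7 + (m/m)/5 = 7 + (⅕)*1 = 7 + ⅕ = 36/5)
K(-1, 5) - 29*V(C) = (-6 + 3*5 + 3*(-1)) - 29*36/5 = (-6 + 15 - 3) - 1044/5 = 6 - 1044/5 = -1014/5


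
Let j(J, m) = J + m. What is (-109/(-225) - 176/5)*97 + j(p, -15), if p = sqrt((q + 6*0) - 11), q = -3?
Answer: -761042/225 + I*sqrt(14) ≈ -3382.4 + 3.7417*I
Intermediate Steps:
p = I*sqrt(14) (p = sqrt((-3 + 6*0) - 11) = sqrt((-3 + 0) - 11) = sqrt(-3 - 11) = sqrt(-14) = I*sqrt(14) ≈ 3.7417*I)
(-109/(-225) - 176/5)*97 + j(p, -15) = (-109/(-225) - 176/5)*97 + (I*sqrt(14) - 15) = (-109*(-1/225) - 176*1/5)*97 + (-15 + I*sqrt(14)) = (109/225 - 176/5)*97 + (-15 + I*sqrt(14)) = -7811/225*97 + (-15 + I*sqrt(14)) = -757667/225 + (-15 + I*sqrt(14)) = -761042/225 + I*sqrt(14)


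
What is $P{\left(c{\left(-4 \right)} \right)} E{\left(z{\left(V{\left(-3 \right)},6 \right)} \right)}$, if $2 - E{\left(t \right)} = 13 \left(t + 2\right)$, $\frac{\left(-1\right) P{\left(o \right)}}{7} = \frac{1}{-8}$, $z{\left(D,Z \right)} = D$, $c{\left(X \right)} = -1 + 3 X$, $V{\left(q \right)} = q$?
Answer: $\frac{105}{8} \approx 13.125$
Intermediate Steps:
$P{\left(o \right)} = \frac{7}{8}$ ($P{\left(o \right)} = - \frac{7}{-8} = \left(-7\right) \left(- \frac{1}{8}\right) = \frac{7}{8}$)
$E{\left(t \right)} = -24 - 13 t$ ($E{\left(t \right)} = 2 - 13 \left(t + 2\right) = 2 - 13 \left(2 + t\right) = 2 - \left(26 + 13 t\right) = -24 - 13 t$)
$P{\left(c{\left(-4 \right)} \right)} E{\left(z{\left(V{\left(-3 \right)},6 \right)} \right)} = \frac{7 \left(-24 - -39\right)}{8} = \frac{7 \left(-24 + 39\right)}{8} = \frac{7}{8} \cdot 15 = \frac{105}{8}$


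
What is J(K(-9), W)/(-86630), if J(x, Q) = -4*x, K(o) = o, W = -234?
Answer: -18/43315 ≈ -0.00041556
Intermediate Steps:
J(K(-9), W)/(-86630) = -4*(-9)/(-86630) = 36*(-1/86630) = -18/43315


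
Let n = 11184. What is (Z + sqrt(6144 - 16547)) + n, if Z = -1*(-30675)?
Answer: 41859 + I*sqrt(10403) ≈ 41859.0 + 102.0*I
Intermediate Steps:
Z = 30675
(Z + sqrt(6144 - 16547)) + n = (30675 + sqrt(6144 - 16547)) + 11184 = (30675 + sqrt(-10403)) + 11184 = (30675 + I*sqrt(10403)) + 11184 = 41859 + I*sqrt(10403)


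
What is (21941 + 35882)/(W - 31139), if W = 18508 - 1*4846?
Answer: -57823/17477 ≈ -3.3085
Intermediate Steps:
W = 13662 (W = 18508 - 4846 = 13662)
(21941 + 35882)/(W - 31139) = (21941 + 35882)/(13662 - 31139) = 57823/(-17477) = 57823*(-1/17477) = -57823/17477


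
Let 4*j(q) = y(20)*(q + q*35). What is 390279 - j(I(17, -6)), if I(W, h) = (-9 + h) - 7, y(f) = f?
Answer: 394239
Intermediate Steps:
I(W, h) = -16 + h
j(q) = 180*q (j(q) = (20*(q + q*35))/4 = (20*(q + 35*q))/4 = (20*(36*q))/4 = (720*q)/4 = 180*q)
390279 - j(I(17, -6)) = 390279 - 180*(-16 - 6) = 390279 - 180*(-22) = 390279 - 1*(-3960) = 390279 + 3960 = 394239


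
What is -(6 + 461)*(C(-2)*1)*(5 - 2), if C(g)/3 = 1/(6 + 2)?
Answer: -4203/8 ≈ -525.38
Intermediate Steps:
C(g) = 3/8 (C(g) = 3/(6 + 2) = 3/8)
-(6 + 461)*(C(-2)*1)*(5 - 2) = -(6 + 461)*((3/8)*1)*(5 - 2) = -467*(3/8)*3 = -467*9/8 = -1*4203/8 = -4203/8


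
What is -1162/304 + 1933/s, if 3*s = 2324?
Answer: -117199/88312 ≈ -1.3271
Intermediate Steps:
s = 2324/3 (s = (⅓)*2324 = 2324/3 ≈ 774.67)
-1162/304 + 1933/s = -1162/304 + 1933/(2324/3) = -1162*1/304 + 1933*(3/2324) = -581/152 + 5799/2324 = -117199/88312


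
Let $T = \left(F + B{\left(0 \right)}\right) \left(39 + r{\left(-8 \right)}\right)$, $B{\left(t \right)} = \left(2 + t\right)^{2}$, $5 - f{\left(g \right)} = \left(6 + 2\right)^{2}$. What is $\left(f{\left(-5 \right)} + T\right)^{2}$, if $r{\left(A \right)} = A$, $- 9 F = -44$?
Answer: $\frac{3798601}{81} \approx 46896.0$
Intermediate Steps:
$F = \frac{44}{9}$ ($F = \left(- \frac{1}{9}\right) \left(-44\right) = \frac{44}{9} \approx 4.8889$)
$f{\left(g \right)} = -59$ ($f{\left(g \right)} = 5 - \left(6 + 2\right)^{2} = 5 - 8^{2} = 5 - 64 = -59$)
$T = \frac{2480}{9}$ ($T = \left(\frac{44}{9} + \left(2 + 0\right)^{2}\right) \left(39 - 8\right) = \left(\frac{44}{9} + 2^{2}\right) 31 = \left(\frac{44}{9} + 4\right) 31 = \frac{80}{9} \cdot 31 = \frac{2480}{9} \approx 275.56$)
$\left(f{\left(-5 \right)} + T\right)^{2} = \left(-59 + \frac{2480}{9}\right)^{2} = \left(\frac{1949}{9}\right)^{2} = \frac{3798601}{81}$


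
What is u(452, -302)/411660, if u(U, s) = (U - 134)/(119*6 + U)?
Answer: 1/1509420 ≈ 6.6251e-7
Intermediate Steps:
u(U, s) = (-134 + U)/(714 + U)
u(452, -302)/411660 = ((-134 + 452)/(714 + 452))/411660 = (318/1166)*(1/411660) = ((1/1166)*318)*(1/411660) = (3/11)*(1/411660) = 1/1509420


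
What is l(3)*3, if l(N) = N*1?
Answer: 9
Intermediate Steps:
l(N) = N
l(3)*3 = 3*3 = 9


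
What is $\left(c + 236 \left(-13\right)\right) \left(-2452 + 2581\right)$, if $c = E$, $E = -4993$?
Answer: $-1039869$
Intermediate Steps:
$c = -4993$
$\left(c + 236 \left(-13\right)\right) \left(-2452 + 2581\right) = \left(-4993 + 236 \left(-13\right)\right) \left(-2452 + 2581\right) = \left(-4993 - 3068\right) 129 = \left(-8061\right) 129 = -1039869$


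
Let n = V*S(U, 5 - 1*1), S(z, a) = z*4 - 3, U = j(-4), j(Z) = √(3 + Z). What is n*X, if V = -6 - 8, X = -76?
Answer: -3192 + 4256*I ≈ -3192.0 + 4256.0*I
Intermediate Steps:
V = -14
U = I (U = √(3 - 4) = √(-1) = I ≈ 1.0*I)
S(z, a) = -3 + 4*z (S(z, a) = 4*z - 3 = -3 + 4*z)
n = 42 - 56*I (n = -14*(-3 + 4*I) = 42 - 56*I ≈ 42.0 - 56.0*I)
n*X = (42 - 56*I)*(-76) = -3192 + 4256*I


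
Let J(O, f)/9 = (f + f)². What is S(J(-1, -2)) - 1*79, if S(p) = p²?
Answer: 20657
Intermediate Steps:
J(O, f) = 36*f² (J(O, f) = 9*(f + f)² = 9*(2*f)² = 9*(4*f²) = 36*f²)
S(J(-1, -2)) - 1*79 = (36*(-2)²)² - 1*79 = (36*4)² - 79 = 144² - 79 = 20736 - 79 = 20657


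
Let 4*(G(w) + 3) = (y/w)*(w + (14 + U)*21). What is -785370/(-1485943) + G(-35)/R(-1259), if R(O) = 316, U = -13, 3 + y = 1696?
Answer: 4952892409/4695579880 ≈ 1.0548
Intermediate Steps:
y = 1693 (y = -3 + 1696 = 1693)
G(w) = -3 + 1693*(21 + w)/(4*w) (G(w) = -3 + ((1693/w)*(w + (14 - 13)*21))/4 = -3 + ((1693/w)*(w + 1*21))/4 = -3 + ((1693/w)*(w + 21))/4 = -3 + ((1693/w)*(21 + w))/4 = -3 + (1693*(21 + w)/w)/4 = -3 + 1693*(21 + w)/(4*w))
-785370/(-1485943) + G(-35)/R(-1259) = -785370/(-1485943) + ((¼)*(35553 + 1681*(-35))/(-35))/316 = -785370*(-1/1485943) + ((¼)*(-1/35)*(35553 - 58835))*(1/316) = 785370/1485943 + ((¼)*(-1/35)*(-23282))*(1/316) = 785370/1485943 + (1663/10)*(1/316) = 785370/1485943 + 1663/3160 = 4952892409/4695579880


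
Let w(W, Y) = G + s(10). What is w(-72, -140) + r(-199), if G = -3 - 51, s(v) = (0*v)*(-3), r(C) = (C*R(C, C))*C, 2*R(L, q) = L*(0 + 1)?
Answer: -7880707/2 ≈ -3.9404e+6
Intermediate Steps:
R(L, q) = L/2 (R(L, q) = (L*(0 + 1))/2 = (L*1)/2 = L/2)
r(C) = C³/2 (r(C) = (C*(C/2))*C = (C²/2)*C = C³/2)
s(v) = 0 (s(v) = 0*(-3) = 0)
G = -54
w(W, Y) = -54 (w(W, Y) = -54 + 0 = -54)
w(-72, -140) + r(-199) = -54 + (½)*(-199)³ = -54 + (½)*(-7880599) = -54 - 7880599/2 = -7880707/2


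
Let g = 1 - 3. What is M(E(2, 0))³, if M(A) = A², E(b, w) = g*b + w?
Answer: 4096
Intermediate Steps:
g = -2
E(b, w) = w - 2*b (E(b, w) = -2*b + w = w - 2*b)
M(E(2, 0))³ = ((0 - 2*2)²)³ = ((0 - 4)²)³ = ((-4)²)³ = 16³ = 4096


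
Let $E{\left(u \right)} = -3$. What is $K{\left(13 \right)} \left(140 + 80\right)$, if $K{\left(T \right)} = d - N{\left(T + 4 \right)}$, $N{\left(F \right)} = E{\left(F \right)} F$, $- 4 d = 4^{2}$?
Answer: $10340$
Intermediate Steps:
$d = -4$ ($d = - \frac{4^{2}}{4} = \left(- \frac{1}{4}\right) 16 = -4$)
$N{\left(F \right)} = - 3 F$
$K{\left(T \right)} = 8 + 3 T$ ($K{\left(T \right)} = -4 - - 3 \left(T + 4\right) = -4 - - 3 \left(4 + T\right) = -4 - \left(-12 - 3 T\right) = -4 + \left(12 + 3 T\right) = 8 + 3 T$)
$K{\left(13 \right)} \left(140 + 80\right) = \left(8 + 3 \cdot 13\right) \left(140 + 80\right) = \left(8 + 39\right) 220 = 47 \cdot 220 = 10340$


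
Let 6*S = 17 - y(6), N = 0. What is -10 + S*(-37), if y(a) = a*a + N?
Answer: 643/6 ≈ 107.17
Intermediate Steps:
y(a) = a² (y(a) = a*a + 0 = a² + 0 = a²)
S = -19/6 (S = (17 - 1*6²)/6 = (17 - 1*36)/6 = (17 - 36)/6 = (⅙)*(-19) = -19/6 ≈ -3.1667)
-10 + S*(-37) = -10 - 19/6*(-37) = -10 + 703/6 = 643/6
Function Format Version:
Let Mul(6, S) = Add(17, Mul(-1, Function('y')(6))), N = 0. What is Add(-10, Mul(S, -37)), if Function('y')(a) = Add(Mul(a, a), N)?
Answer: Rational(643, 6) ≈ 107.17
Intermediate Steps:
Function('y')(a) = Pow(a, 2) (Function('y')(a) = Add(Mul(a, a), 0) = Add(Pow(a, 2), 0) = Pow(a, 2))
S = Rational(-19, 6) (S = Mul(Rational(1, 6), Add(17, Mul(-1, Pow(6, 2)))) = Mul(Rational(1, 6), Add(17, Mul(-1, 36))) = Mul(Rational(1, 6), Add(17, -36)) = Mul(Rational(1, 6), -19) = Rational(-19, 6) ≈ -3.1667)
Add(-10, Mul(S, -37)) = Add(-10, Mul(Rational(-19, 6), -37)) = Add(-10, Rational(703, 6)) = Rational(643, 6)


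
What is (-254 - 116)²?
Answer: 136900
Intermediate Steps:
(-254 - 116)² = (-370)² = 136900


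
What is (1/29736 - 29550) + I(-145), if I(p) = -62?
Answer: -880542431/29736 ≈ -29612.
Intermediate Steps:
(1/29736 - 29550) + I(-145) = (1/29736 - 29550) - 62 = -878698799/29736 - 62 = -880542431/29736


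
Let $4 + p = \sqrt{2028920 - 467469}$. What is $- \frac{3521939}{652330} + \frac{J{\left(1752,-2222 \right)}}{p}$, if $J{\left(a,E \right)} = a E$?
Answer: $- \frac{3131443092109}{203714178710} - \frac{3892944 \sqrt{1561451}}{1561435} \approx -3130.8$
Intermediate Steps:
$J{\left(a,E \right)} = E a$
$p = -4 + \sqrt{1561451}$ ($p = -4 + \sqrt{2028920 - 467469} = -4 + \sqrt{1561451} \approx 1245.6$)
$- \frac{3521939}{652330} + \frac{J{\left(1752,-2222 \right)}}{p} = - \frac{3521939}{652330} + \frac{\left(-2222\right) 1752}{-4 + \sqrt{1561451}} = \left(-3521939\right) \frac{1}{652330} - \frac{3892944}{-4 + \sqrt{1561451}} = - \frac{3521939}{652330} - \frac{3892944}{-4 + \sqrt{1561451}}$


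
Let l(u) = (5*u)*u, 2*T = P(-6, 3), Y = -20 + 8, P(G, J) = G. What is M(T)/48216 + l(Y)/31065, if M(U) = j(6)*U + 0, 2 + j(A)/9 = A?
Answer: 174225/8321278 ≈ 0.020937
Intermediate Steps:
Y = -12
T = -3 (T = (½)*(-6) = -3)
l(u) = 5*u²
j(A) = -18 + 9*A
M(U) = 36*U (M(U) = (-18 + 9*6)*U + 0 = (-18 + 54)*U + 0 = 36*U + 0 = 36*U)
M(T)/48216 + l(Y)/31065 = (36*(-3))/48216 + (5*(-12)²)/31065 = -108*1/48216 + (5*144)*(1/31065) = -9/4018 + 720*(1/31065) = -9/4018 + 48/2071 = 174225/8321278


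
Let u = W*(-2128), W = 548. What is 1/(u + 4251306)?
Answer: 1/3085162 ≈ 3.2413e-7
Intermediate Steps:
u = -1166144 (u = 548*(-2128) = -1166144)
1/(u + 4251306) = 1/(-1166144 + 4251306) = 1/3085162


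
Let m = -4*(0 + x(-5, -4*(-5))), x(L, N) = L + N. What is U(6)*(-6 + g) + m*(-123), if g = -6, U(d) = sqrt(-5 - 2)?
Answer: 7380 - 12*I*sqrt(7) ≈ 7380.0 - 31.749*I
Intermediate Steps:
U(d) = I*sqrt(7) (U(d) = sqrt(-7) = I*sqrt(7))
m = -60 (m = -4*(0 + (-5 - 4*(-5))) = -4*(0 + (-5 + 20)) = -4*(0 + 15) = -4*15 = -60)
U(6)*(-6 + g) + m*(-123) = (I*sqrt(7))*(-6 - 6) - 60*(-123) = (I*sqrt(7))*(-12) + 7380 = -12*I*sqrt(7) + 7380 = 7380 - 12*I*sqrt(7)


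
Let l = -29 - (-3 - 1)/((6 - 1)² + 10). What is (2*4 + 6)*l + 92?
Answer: -1562/5 ≈ -312.40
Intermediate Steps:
l = -1011/35 (l = -29 - (-4)/(5² + 10) = -29 - (-4)/(25 + 10) = -29 - (-4)/35 = -29 - 1*(-4/35) = -29 + 4/35 = -1011/35 ≈ -28.886)
(2*4 + 6)*l + 92 = (2*4 + 6)*(-1011/35) + 92 = (8 + 6)*(-1011/35) + 92 = 14*(-1011/35) + 92 = -2022/5 + 92 = -1562/5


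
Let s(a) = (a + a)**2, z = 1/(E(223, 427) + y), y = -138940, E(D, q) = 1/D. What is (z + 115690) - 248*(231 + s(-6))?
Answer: 703018314887/30983619 ≈ 22690.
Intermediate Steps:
z = -223/30983619 (z = 1/(1/223 - 138940) = 1/(-30983619/223) = -223/30983619 ≈ -7.1973e-6)
s(a) = 4*a**2 (s(a) = (2*a)**2 = 4*a**2)
(z + 115690) - 248*(231 + s(-6)) = (-223/30983619 + 115690) - 248*(231 + 4*(-6)**2) = 3584494881887/30983619 - 248*(231 + 4*36) = 3584494881887/30983619 - 248*(231 + 144) = 3584494881887/30983619 - 248*375 = 3584494881887/30983619 - 93000 = 703018314887/30983619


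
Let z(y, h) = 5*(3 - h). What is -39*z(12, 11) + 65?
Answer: 1625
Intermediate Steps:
z(y, h) = 15 - 5*h
-39*z(12, 11) + 65 = -39*(15 - 5*11) + 65 = -39*(15 - 55) + 65 = -39*(-40) + 65 = 1560 + 65 = 1625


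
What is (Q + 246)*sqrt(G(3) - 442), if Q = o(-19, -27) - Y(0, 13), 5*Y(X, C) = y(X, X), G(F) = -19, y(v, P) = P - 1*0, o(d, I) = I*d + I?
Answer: 732*I*sqrt(461) ≈ 15717.0*I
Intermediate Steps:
o(d, I) = I + I*d
y(v, P) = P (y(v, P) = P + 0 = P)
Y(X, C) = X/5
Q = 486 (Q = -27*(1 - 19) - 0/5 = -27*(-18) - 1*0 = 486 + 0 = 486)
(Q + 246)*sqrt(G(3) - 442) = (486 + 246)*sqrt(-19 - 442) = 732*sqrt(-461) = 732*(I*sqrt(461)) = 732*I*sqrt(461)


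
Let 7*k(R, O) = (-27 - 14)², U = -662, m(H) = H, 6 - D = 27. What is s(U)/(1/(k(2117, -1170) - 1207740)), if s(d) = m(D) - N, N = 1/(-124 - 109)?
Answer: 41349625108/1631 ≈ 2.5352e+7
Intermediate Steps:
D = -21 (D = 6 - 1*27 = 6 - 27 = -21)
k(R, O) = 1681/7 (k(R, O) = (-27 - 14)²/7 = (⅐)*(-41)² = (⅐)*1681 = 1681/7)
N = -1/233 (N = 1/(-233) = -1/233 ≈ -0.0042918)
s(d) = -4892/233 (s(d) = -21 - 1*(-1/233) = -21 + 1/233 = -4892/233)
s(U)/(1/(k(2117, -1170) - 1207740)) = -4892/(233*(1/(1681/7 - 1207740))) = -4892/(233*(1/(-8452499/7))) = -4892/(233*(-7/8452499)) = -4892/233*(-8452499/7) = 41349625108/1631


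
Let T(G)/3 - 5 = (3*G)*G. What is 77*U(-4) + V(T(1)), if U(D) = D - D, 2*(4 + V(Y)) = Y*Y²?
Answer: 6908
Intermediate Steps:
T(G) = 15 + 9*G² (T(G) = 15 + 3*((3*G)*G) = 15 + 3*(3*G²) = 15 + 9*G²)
V(Y) = -4 + Y³/2 (V(Y) = -4 + (Y*Y²)/2 = -4 + Y³/2)
U(D) = 0
77*U(-4) + V(T(1)) = 77*0 + (-4 + (15 + 9*1²)³/2) = 0 + (-4 + (15 + 9*1)³/2) = 0 + (-4 + (15 + 9)³/2) = 0 + (-4 + (½)*24³) = 0 + (-4 + (½)*13824) = 0 + (-4 + 6912) = 0 + 6908 = 6908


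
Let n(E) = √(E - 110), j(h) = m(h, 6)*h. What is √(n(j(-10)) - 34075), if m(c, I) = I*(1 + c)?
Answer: √(-34075 + √430) ≈ 184.54*I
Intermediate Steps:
j(h) = h*(6 + 6*h) (j(h) = (6*(1 + h))*h = (6 + 6*h)*h = h*(6 + 6*h))
n(E) = √(-110 + E)
√(n(j(-10)) - 34075) = √(√(-110 + 6*(-10)*(1 - 10)) - 34075) = √(√(-110 + 6*(-10)*(-9)) - 34075) = √(√(-110 + 540) - 34075) = √(√430 - 34075) = √(-34075 + √430)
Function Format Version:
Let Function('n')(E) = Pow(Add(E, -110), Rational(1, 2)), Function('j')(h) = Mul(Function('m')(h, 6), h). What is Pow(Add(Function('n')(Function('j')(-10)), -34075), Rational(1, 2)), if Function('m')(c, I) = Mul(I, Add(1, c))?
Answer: Pow(Add(-34075, Pow(430, Rational(1, 2))), Rational(1, 2)) ≈ Mul(184.54, I)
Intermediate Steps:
Function('j')(h) = Mul(h, Add(6, Mul(6, h))) (Function('j')(h) = Mul(Mul(6, Add(1, h)), h) = Mul(Add(6, Mul(6, h)), h) = Mul(h, Add(6, Mul(6, h))))
Function('n')(E) = Pow(Add(-110, E), Rational(1, 2))
Pow(Add(Function('n')(Function('j')(-10)), -34075), Rational(1, 2)) = Pow(Add(Pow(Add(-110, Mul(6, -10, Add(1, -10))), Rational(1, 2)), -34075), Rational(1, 2)) = Pow(Add(Pow(Add(-110, Mul(6, -10, -9)), Rational(1, 2)), -34075), Rational(1, 2)) = Pow(Add(Pow(Add(-110, 540), Rational(1, 2)), -34075), Rational(1, 2)) = Pow(Add(Pow(430, Rational(1, 2)), -34075), Rational(1, 2)) = Pow(Add(-34075, Pow(430, Rational(1, 2))), Rational(1, 2))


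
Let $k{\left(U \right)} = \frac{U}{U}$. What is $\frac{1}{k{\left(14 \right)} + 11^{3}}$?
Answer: $\frac{1}{1332} \approx 0.00075075$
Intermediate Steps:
$k{\left(U \right)} = 1$
$\frac{1}{k{\left(14 \right)} + 11^{3}} = \frac{1}{1 + 11^{3}} = \frac{1}{1 + 1331} = \frac{1}{1332}$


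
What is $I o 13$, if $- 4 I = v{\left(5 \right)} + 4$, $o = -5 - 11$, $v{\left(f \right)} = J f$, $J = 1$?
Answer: $468$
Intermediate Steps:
$v{\left(f \right)} = f$ ($v{\left(f \right)} = 1 f = f$)
$o = -16$ ($o = -5 - 11 = -16$)
$I = - \frac{9}{4}$ ($I = - \frac{5 + 4}{4} = \left(- \frac{1}{4}\right) 9 = - \frac{9}{4} \approx -2.25$)
$I o 13 = \left(- \frac{9}{4}\right) \left(-16\right) 13 = 36 \cdot 13 = 468$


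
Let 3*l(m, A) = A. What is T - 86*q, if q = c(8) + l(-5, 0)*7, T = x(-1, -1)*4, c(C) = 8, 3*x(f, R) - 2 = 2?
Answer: -2048/3 ≈ -682.67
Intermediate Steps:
l(m, A) = A/3
x(f, R) = 4/3 (x(f, R) = 2/3 + (1/3)*2 = 2/3 + 2/3 = 4/3)
T = 16/3 (T = (4/3)*4 = 16/3 ≈ 5.3333)
q = 8 (q = 8 + ((1/3)*0)*7 = 8 + 0*7 = 8 + 0 = 8)
T - 86*q = 16/3 - 86*8 = 16/3 - 688 = -2048/3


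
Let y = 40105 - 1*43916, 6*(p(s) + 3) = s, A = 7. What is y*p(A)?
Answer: 41921/6 ≈ 6986.8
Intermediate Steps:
p(s) = -3 + s/6
y = -3811 (y = 40105 - 43916 = -3811)
y*p(A) = -3811*(-3 + (1/6)*7) = -3811*(-3 + 7/6) = -3811*(-11/6) = 41921/6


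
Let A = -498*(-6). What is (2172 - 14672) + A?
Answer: -9512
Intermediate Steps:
A = 2988
(2172 - 14672) + A = (2172 - 14672) + 2988 = -12500 + 2988 = -9512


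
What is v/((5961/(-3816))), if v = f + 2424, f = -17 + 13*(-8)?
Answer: -2929416/1987 ≈ -1474.3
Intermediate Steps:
f = -121 (f = -17 - 104 = -121)
v = 2303 (v = -121 + 2424 = 2303)
v/((5961/(-3816))) = 2303/((5961/(-3816))) = 2303/((5961*(-1/3816))) = 2303/(-1987/1272) = 2303*(-1272/1987) = -2929416/1987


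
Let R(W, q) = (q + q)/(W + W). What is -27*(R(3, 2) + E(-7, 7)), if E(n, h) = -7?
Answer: 171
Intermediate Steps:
R(W, q) = q/W (R(W, q) = (2*q)/((2*W)) = (2*q)*(1/(2*W)) = q/W)
-27*(R(3, 2) + E(-7, 7)) = -27*(2/3 - 7) = -27*(2*(⅓) - 7) = -27*(⅔ - 7) = -27*(-19/3) = 171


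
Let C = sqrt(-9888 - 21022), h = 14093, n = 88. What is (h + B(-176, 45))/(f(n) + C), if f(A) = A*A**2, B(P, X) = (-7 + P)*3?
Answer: 419538944/21109278077 - 6772*I*sqrt(30910)/232202058847 ≈ 0.019875 - 5.1274e-6*I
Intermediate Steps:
C = I*sqrt(30910) (C = sqrt(-30910) = I*sqrt(30910) ≈ 175.81*I)
B(P, X) = -21 + 3*P
f(A) = A**3
(h + B(-176, 45))/(f(n) + C) = (14093 + (-21 + 3*(-176)))/(88**3 + I*sqrt(30910)) = (14093 + (-21 - 528))/(681472 + I*sqrt(30910)) = (14093 - 549)/(681472 + I*sqrt(30910)) = 13544/(681472 + I*sqrt(30910))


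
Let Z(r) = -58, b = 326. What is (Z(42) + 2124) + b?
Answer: 2392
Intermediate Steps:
(Z(42) + 2124) + b = (-58 + 2124) + 326 = 2066 + 326 = 2392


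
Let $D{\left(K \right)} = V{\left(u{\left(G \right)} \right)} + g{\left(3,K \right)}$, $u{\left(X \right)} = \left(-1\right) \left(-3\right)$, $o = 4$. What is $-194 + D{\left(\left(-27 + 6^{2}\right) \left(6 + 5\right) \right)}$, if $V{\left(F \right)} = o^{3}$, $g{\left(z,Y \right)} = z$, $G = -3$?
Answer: $-127$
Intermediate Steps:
$u{\left(X \right)} = 3$
$V{\left(F \right)} = 64$ ($V{\left(F \right)} = 4^{3} = 64$)
$D{\left(K \right)} = 67$ ($D{\left(K \right)} = 64 + 3 = 67$)
$-194 + D{\left(\left(-27 + 6^{2}\right) \left(6 + 5\right) \right)} = -194 + 67 = -127$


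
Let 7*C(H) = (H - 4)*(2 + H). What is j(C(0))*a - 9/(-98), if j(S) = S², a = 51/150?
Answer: 1313/2450 ≈ 0.53592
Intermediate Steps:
a = 17/50 (a = 51*(1/150) = 17/50 ≈ 0.34000)
C(H) = (-4 + H)*(2 + H)/7 (C(H) = ((H - 4)*(2 + H))/7 = ((-4 + H)*(2 + H))/7 = (-4 + H)*(2 + H)/7)
j(C(0))*a - 9/(-98) = (-8/7 - 2/7*0 + (⅐)*0²)²*(17/50) - 9/(-98) = (-8/7 + 0 + (⅐)*0)²*(17/50) - 9*(-1/98) = (-8/7 + 0 + 0)²*(17/50) + 9/98 = (-8/7)²*(17/50) + 9/98 = (64/49)*(17/50) + 9/98 = 544/1225 + 9/98 = 1313/2450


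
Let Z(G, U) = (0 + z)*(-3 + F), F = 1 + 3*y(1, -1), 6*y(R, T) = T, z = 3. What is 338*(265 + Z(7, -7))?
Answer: 87035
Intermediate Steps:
y(R, T) = T/6
F = 1/2 (F = 1 + 3*((1/6)*(-1)) = 1 + 3*(-1/6) = 1 - 1/2 = 1/2 ≈ 0.50000)
Z(G, U) = -15/2 (Z(G, U) = (0 + 3)*(-3 + 1/2) = 3*(-5/2) = -15/2)
338*(265 + Z(7, -7)) = 338*(265 - 15/2) = 338*(515/2) = 87035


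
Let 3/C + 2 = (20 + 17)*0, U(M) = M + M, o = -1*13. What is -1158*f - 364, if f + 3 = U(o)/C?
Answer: -16962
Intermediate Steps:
o = -13
U(M) = 2*M
C = -3/2 (C = 3/(-2 + (20 + 17)*0) = 3/(-2 + 37*0) = 3/(-2 + 0) = 3/(-2) = 3*(-½) = -3/2 ≈ -1.5000)
f = 43/3 (f = -3 + (2*(-13))/(-3/2) = -3 - 26*(-⅔) = -3 + 52/3 = 43/3 ≈ 14.333)
-1158*f - 364 = -1158*43/3 - 364 = -16598 - 364 = -16962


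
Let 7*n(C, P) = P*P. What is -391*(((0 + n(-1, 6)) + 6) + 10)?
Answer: -57868/7 ≈ -8266.9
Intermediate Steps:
n(C, P) = P**2/7 (n(C, P) = (P*P)/7 = P**2/7)
-391*(((0 + n(-1, 6)) + 6) + 10) = -391*(((0 + (1/7)*6**2) + 6) + 10) = -391*(((0 + (1/7)*36) + 6) + 10) = -391*(((0 + 36/7) + 6) + 10) = -391*((36/7 + 6) + 10) = -391*(78/7 + 10) = -391*148/7 = -57868/7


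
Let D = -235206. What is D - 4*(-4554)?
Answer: -216990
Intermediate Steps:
D - 4*(-4554) = -235206 - 4*(-4554) = -235206 - 1*(-18216) = -235206 + 18216 = -216990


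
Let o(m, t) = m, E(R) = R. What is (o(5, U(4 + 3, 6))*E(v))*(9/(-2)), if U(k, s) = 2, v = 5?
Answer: -225/2 ≈ -112.50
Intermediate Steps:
(o(5, U(4 + 3, 6))*E(v))*(9/(-2)) = (5*5)*(9/(-2)) = 25*(9*(-½)) = 25*(-9/2) = -225/2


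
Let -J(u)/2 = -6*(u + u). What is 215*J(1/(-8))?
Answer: -645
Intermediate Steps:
J(u) = 24*u (J(u) = -(-12)*(u + u) = -(-12)*2*u = -(-24)*u = 24*u)
215*J(1/(-8)) = 215*(24/(-8)) = 215*(24*(-⅛)) = 215*(-3) = -645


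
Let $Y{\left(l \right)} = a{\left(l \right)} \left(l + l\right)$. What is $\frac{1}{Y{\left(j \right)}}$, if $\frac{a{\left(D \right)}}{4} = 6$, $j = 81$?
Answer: $\frac{1}{3888} \approx 0.0002572$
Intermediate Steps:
$a{\left(D \right)} = 24$ ($a{\left(D \right)} = 4 \cdot 6 = 24$)
$Y{\left(l \right)} = 48 l$ ($Y{\left(l \right)} = 24 \left(l + l\right) = 24 \cdot 2 l = 48 l$)
$\frac{1}{Y{\left(j \right)}} = \frac{1}{48 \cdot 81} = \frac{1}{3888}$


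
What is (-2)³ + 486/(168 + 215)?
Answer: -2578/383 ≈ -6.7311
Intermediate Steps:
(-2)³ + 486/(168 + 215) = -8 + 486/383 = -2578/383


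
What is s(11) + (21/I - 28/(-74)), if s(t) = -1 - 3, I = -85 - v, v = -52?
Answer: -1733/407 ≈ -4.2580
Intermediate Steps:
I = -33 (I = -85 - 1*(-52) = -85 + 52 = -33)
s(t) = -4
s(11) + (21/I - 28/(-74)) = -4 + (21/(-33) - 28/(-74)) = -4 + (21*(-1/33) - 28*(-1/74)) = -4 + (-7/11 + 14/37) = -4 - 105/407 = -1733/407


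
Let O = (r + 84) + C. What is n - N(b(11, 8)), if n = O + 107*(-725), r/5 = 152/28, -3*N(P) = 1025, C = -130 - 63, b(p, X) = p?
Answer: -1623619/21 ≈ -77315.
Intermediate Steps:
C = -193
N(P) = -1025/3 (N(P) = -1/3*1025 = -1025/3)
r = 190/7 (r = 5*(152/28) = 5*(152*(1/28)) = 5*(38/7) = 190/7 ≈ 27.143)
O = -573/7 (O = (190/7 + 84) - 193 = 778/7 - 193 = -573/7 ≈ -81.857)
n = -543598/7 (n = -573/7 + 107*(-725) = -573/7 - 77575 = -543598/7 ≈ -77657.)
n - N(b(11, 8)) = -543598/7 - 1*(-1025/3) = -543598/7 + 1025/3 = -1623619/21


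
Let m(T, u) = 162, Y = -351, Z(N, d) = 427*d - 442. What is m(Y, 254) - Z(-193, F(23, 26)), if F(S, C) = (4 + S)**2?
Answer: -310679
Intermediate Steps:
Z(N, d) = -442 + 427*d
m(Y, 254) - Z(-193, F(23, 26)) = 162 - (-442 + 427*(4 + 23)**2) = 162 - (-442 + 427*27**2) = 162 - (-442 + 427*729) = 162 - (-442 + 311283) = 162 - 1*310841 = 162 - 310841 = -310679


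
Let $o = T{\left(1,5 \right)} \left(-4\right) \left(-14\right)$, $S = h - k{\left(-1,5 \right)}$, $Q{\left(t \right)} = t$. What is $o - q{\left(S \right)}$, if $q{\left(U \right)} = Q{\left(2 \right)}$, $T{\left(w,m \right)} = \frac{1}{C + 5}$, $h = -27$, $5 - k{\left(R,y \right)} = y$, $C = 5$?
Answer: $\frac{18}{5} \approx 3.6$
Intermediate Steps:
$k{\left(R,y \right)} = 5 - y$
$T{\left(w,m \right)} = \frac{1}{10}$ ($T{\left(w,m \right)} = \frac{1}{5 + 5} = \frac{1}{10}$)
$S = -27$ ($S = -27 - \left(5 - 5\right) = -27 - 0 = -27 + 0 = -27$)
$q{\left(U \right)} = 2$
$o = \frac{28}{5}$ ($o = \frac{1}{10} \left(-4\right) \left(-14\right) = \left(- \frac{2}{5}\right) \left(-14\right) = \frac{28}{5} \approx 5.6$)
$o - q{\left(S \right)} = \frac{28}{5} - 2 = \frac{18}{5}$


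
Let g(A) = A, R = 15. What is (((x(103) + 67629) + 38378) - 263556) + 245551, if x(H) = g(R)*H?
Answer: 89547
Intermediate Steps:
x(H) = 15*H
(((x(103) + 67629) + 38378) - 263556) + 245551 = (((15*103 + 67629) + 38378) - 263556) + 245551 = (((1545 + 67629) + 38378) - 263556) + 245551 = ((69174 + 38378) - 263556) + 245551 = (107552 - 263556) + 245551 = -156004 + 245551 = 89547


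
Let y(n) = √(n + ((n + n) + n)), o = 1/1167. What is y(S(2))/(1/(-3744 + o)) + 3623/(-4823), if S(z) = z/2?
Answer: -42149984603/5628441 ≈ -7488.8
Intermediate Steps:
S(z) = z/2 (S(z) = z*(½) = z/2)
o = 1/1167 ≈ 0.00085690
y(n) = 2*√n (y(n) = √(n + (2*n + n)) = √(n + 3*n) = √(4*n) = 2*√n)
y(S(2))/(1/(-3744 + o)) + 3623/(-4823) = (2*√((½)*2))/(1/(-3744 + 1/1167)) + 3623/(-4823) = (2*√1)/(1/(-4369247/1167)) + 3623*(-1/4823) = (2*1)/(-1167/4369247) - 3623/4823 = 2*(-4369247/1167) - 3623/4823 = -8738494/1167 - 3623/4823 = -42149984603/5628441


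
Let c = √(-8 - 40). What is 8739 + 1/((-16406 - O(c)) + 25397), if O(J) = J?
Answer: 235481472774/26946043 + 4*I*√3/80838129 ≈ 8739.0 + 8.5705e-8*I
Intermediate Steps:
c = 4*I*√3 (c = √(-48) = 4*I*√3 ≈ 6.9282*I)
8739 + 1/((-16406 - O(c)) + 25397) = 8739 + 1/((-16406 - 4*I*√3) + 25397) = 8739 + 1/(8991 - 4*I*√3)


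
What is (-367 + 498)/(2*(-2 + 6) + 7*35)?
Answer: 131/253 ≈ 0.51779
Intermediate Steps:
(-367 + 498)/(2*(-2 + 6) + 7*35) = 131/(2*4 + 245) = 131/(8 + 245) = 131/253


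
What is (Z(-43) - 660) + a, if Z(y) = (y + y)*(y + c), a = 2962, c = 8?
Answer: 5312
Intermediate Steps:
Z(y) = 2*y*(8 + y) (Z(y) = (y + y)*(y + 8) = (2*y)*(8 + y) = 2*y*(8 + y))
(Z(-43) - 660) + a = (2*(-43)*(8 - 43) - 660) + 2962 = (2*(-43)*(-35) - 660) + 2962 = (3010 - 660) + 2962 = 2350 + 2962 = 5312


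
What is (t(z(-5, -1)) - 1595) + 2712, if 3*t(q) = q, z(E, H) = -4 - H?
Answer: 1116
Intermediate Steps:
t(q) = q/3
(t(z(-5, -1)) - 1595) + 2712 = ((-4 - 1*(-1))/3 - 1595) + 2712 = ((-4 + 1)/3 - 1595) + 2712 = ((1/3)*(-3) - 1595) + 2712 = (-1 - 1595) + 2712 = -1596 + 2712 = 1116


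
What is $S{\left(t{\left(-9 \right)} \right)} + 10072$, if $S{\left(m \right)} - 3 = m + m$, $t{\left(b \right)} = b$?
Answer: $10057$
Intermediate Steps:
$S{\left(m \right)} = 3 + 2 m$ ($S{\left(m \right)} = 3 + \left(m + m\right) = 3 + 2 m$)
$S{\left(t{\left(-9 \right)} \right)} + 10072 = \left(3 + 2 \left(-9\right)\right) + 10072 = \left(3 - 18\right) + 10072 = -15 + 10072 = 10057$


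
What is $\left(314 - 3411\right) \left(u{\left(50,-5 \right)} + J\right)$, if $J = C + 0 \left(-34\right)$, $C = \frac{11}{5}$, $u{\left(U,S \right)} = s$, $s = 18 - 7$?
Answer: $- \frac{204402}{5} \approx -40880.0$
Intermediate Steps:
$s = 11$ ($s = 18 - 7 = 11$)
$u{\left(U,S \right)} = 11$
$C = \frac{11}{5}$ ($C = 11 \cdot \frac{1}{5} = \frac{11}{5} \approx 2.2$)
$J = \frac{11}{5}$ ($J = \frac{11}{5} + 0 \left(-34\right) = \frac{11}{5} + 0 = \frac{11}{5} \approx 2.2$)
$\left(314 - 3411\right) \left(u{\left(50,-5 \right)} + J\right) = \left(314 - 3411\right) \left(11 + \frac{11}{5}\right) = \left(-3097\right) \frac{66}{5} = - \frac{204402}{5}$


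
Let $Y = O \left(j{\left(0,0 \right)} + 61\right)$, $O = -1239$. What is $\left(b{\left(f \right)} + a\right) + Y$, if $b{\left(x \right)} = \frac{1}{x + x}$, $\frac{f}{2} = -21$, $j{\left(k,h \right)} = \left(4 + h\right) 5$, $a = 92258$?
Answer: $- \frac{680485}{84} \approx -8101.0$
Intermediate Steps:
$j{\left(k,h \right)} = 20 + 5 h$
$f = -42$ ($f = 2 \left(-21\right) = -42$)
$b{\left(x \right)} = \frac{1}{2 x}$
$Y = -100359$ ($Y = - 1239 \left(\left(20 + 5 \cdot 0\right) + 61\right) = - 1239 \left(\left(20 + 0\right) + 61\right) = - 1239 \left(20 + 61\right) = \left(-1239\right) 81 = -100359$)
$\left(b{\left(f \right)} + a\right) + Y = \left(\frac{1}{2 \left(-42\right)} + 92258\right) - 100359 = \left(\frac{1}{2} \left(- \frac{1}{42}\right) + 92258\right) - 100359 = \left(- \frac{1}{84} + 92258\right) - 100359 = \frac{7749671}{84} - 100359 = - \frac{680485}{84}$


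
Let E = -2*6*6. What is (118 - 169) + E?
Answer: -123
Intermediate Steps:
E = -72 (E = -12*6 = -72)
(118 - 169) + E = (118 - 169) - 72 = -51 - 72 = -123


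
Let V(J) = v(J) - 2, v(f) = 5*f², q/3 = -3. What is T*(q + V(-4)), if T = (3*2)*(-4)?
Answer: -1656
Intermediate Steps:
q = -9 (q = 3*(-3) = -9)
T = -24 (T = 6*(-4) = -24)
V(J) = -2 + 5*J² (V(J) = 5*J² - 2 = -2 + 5*J²)
T*(q + V(-4)) = -24*(-9 + (-2 + 5*(-4)²)) = -24*(-9 + (-2 + 5*16)) = -24*(-9 + (-2 + 80)) = -24*(-9 + 78) = -24*69 = -1656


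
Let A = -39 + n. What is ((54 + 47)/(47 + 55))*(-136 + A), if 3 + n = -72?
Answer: -12625/51 ≈ -247.55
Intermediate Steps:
n = -75 (n = -3 - 72 = -75)
A = -114 (A = -39 - 75 = -114)
((54 + 47)/(47 + 55))*(-136 + A) = ((54 + 47)/(47 + 55))*(-136 - 114) = (101/102)*(-250) = -12625/51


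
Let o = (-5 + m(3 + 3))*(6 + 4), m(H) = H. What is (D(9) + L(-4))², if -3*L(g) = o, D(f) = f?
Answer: 289/9 ≈ 32.111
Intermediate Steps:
o = 10 (o = (-5 + (3 + 3))*(6 + 4) = (-5 + 6)*10 = 1*10 = 10)
L(g) = -10/3 (L(g) = -⅓*10 = -10/3)
(D(9) + L(-4))² = (9 - 10/3)² = (17/3)² = 289/9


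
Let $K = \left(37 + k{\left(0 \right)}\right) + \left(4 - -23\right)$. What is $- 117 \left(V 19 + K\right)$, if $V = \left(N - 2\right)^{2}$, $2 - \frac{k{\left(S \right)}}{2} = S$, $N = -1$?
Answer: $-27963$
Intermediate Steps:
$k{\left(S \right)} = 4 - 2 S$
$K = 68$ ($K = \left(37 + \left(4 - 0\right)\right) + \left(4 - -23\right) = \left(37 + \left(4 + 0\right)\right) + \left(4 + 23\right) = \left(37 + 4\right) + 27 = 41 + 27 = 68$)
$V = 9$ ($V = \left(-1 - 2\right)^{2} = \left(-3\right)^{2} = 9$)
$- 117 \left(V 19 + K\right) = - 117 \left(9 \cdot 19 + 68\right) = - 117 \left(171 + 68\right) = \left(-117\right) 239 = -27963$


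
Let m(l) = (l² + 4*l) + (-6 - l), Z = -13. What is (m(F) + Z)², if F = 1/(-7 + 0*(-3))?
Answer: 904401/2401 ≈ 376.68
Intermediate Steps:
F = -⅐ (F = 1/(-7 + 0) = 1/(-7) = -⅐ ≈ -0.14286)
m(l) = -6 + l² + 3*l
(m(F) + Z)² = ((-6 + (-⅐)² + 3*(-⅐)) - 13)² = ((-6 + 1/49 - 3/7) - 13)² = (-314/49 - 13)² = (-951/49)² = 904401/2401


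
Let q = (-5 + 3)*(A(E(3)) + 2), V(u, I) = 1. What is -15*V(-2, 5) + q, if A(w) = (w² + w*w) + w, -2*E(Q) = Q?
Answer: -25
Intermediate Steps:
E(Q) = -Q/2
A(w) = w + 2*w² (A(w) = (w² + w²) + w = 2*w² + w = w + 2*w²)
q = -10 (q = (-5 + 3)*((-½*3)*(1 + 2*(-½*3)) + 2) = -2*(-3*(1 + 2*(-3/2))/2 + 2) = -2*(-3*(1 - 3)/2 + 2) = -2*(-3/2*(-2) + 2) = -2*(3 + 2) = -2*5 = -10)
-15*V(-2, 5) + q = -15*1 - 10 = -15 - 10 = -25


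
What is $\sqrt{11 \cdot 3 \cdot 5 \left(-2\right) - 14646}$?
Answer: $24 i \sqrt{26} \approx 122.38 i$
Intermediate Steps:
$\sqrt{11 \cdot 3 \cdot 5 \left(-2\right) - 14646} = \sqrt{33 \left(-10\right) - 14646} = \sqrt{-330 - 14646} = \sqrt{-14976} = 24 i \sqrt{26}$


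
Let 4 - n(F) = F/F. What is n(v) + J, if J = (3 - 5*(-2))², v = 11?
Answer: 172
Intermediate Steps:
n(F) = 3 (n(F) = 4 - F/F = 4 - 1*1 = 4 - 1 = 3)
J = 169 (J = (3 + 10)² = 13² = 169)
n(v) + J = 3 + 169 = 172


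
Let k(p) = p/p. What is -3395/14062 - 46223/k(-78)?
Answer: -649991221/14062 ≈ -46223.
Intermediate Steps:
k(p) = 1
-3395/14062 - 46223/k(-78) = -3395/14062 - 46223/1 = -3395*1/14062 - 46223*1 = -3395/14062 - 46223 = -649991221/14062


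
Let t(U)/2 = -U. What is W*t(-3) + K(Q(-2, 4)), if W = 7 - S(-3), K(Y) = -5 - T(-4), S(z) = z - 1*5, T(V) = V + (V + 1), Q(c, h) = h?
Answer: 92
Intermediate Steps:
t(U) = -2*U (t(U) = 2*(-U) = -2*U)
T(V) = 1 + 2*V (T(V) = V + (1 + V) = 1 + 2*V)
S(z) = -5 + z (S(z) = z - 5 = -5 + z)
K(Y) = 2 (K(Y) = -5 - (1 + 2*(-4)) = -5 - (1 - 8) = -5 - 1*(-7) = -5 + 7 = 2)
W = 15 (W = 7 - (-5 - 3) = 7 - 1*(-8) = 7 + 8 = 15)
W*t(-3) + K(Q(-2, 4)) = 15*(-2*(-3)) + 2 = 15*6 + 2 = 90 + 2 = 92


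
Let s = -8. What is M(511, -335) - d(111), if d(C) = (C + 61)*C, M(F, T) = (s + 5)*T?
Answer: -18087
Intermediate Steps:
M(F, T) = -3*T (M(F, T) = (-8 + 5)*T = -3*T)
d(C) = C*(61 + C) (d(C) = (61 + C)*C = C*(61 + C))
M(511, -335) - d(111) = -3*(-335) - 111*(61 + 111) = 1005 - 111*172 = 1005 - 1*19092 = 1005 - 19092 = -18087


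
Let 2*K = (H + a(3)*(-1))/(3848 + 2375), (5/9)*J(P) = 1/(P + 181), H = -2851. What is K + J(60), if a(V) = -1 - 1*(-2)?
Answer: -1662323/7498715 ≈ -0.22168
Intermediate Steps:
a(V) = 1 (a(V) = -1 + 2 = 1)
J(P) = 9/(5*(181 + P)) (J(P) = 9/(5*(P + 181)) = 9/(5*(181 + P)))
K = -1426/6223 (K = ((-2851 + 1*(-1))/(3848 + 2375))/2 = ((-2851 - 1)/6223)/2 = (-2852*1/6223)/2 = (½)*(-2852/6223) = -1426/6223 ≈ -0.22915)
K + J(60) = -1426/6223 + 9/(5*(181 + 60)) = -1426/6223 + (9/5)/241 = -1426/6223 + (9/5)*(1/241) = -1426/6223 + 9/1205 = -1662323/7498715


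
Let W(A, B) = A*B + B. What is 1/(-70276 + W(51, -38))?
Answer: -1/72252 ≈ -1.3840e-5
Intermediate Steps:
W(A, B) = B + A*B
1/(-70276 + W(51, -38)) = 1/(-70276 - 38*(1 + 51)) = 1/(-70276 - 38*52) = 1/(-70276 - 1976) = 1/(-72252) = -1/72252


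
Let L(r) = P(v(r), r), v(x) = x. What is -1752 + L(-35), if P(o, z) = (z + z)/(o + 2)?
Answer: -57746/33 ≈ -1749.9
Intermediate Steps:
P(o, z) = 2*z/(2 + o) (P(o, z) = (2*z)/(2 + o) = 2*z/(2 + o))
L(r) = 2*r/(2 + r)
-1752 + L(-35) = -1752 + 2*(-35)/(2 - 35) = -1752 + 2*(-35)/(-33) = -1752 + 2*(-35)*(-1/33) = -1752 + 70/33 = -57746/33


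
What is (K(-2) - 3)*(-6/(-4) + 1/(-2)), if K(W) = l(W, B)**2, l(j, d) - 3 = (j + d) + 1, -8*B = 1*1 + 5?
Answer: -23/16 ≈ -1.4375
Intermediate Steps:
B = -3/4 (B = -(1*1 + 5)/8 = -(1 + 5)/8 = -1/8*6 = -3/4 ≈ -0.75000)
l(j, d) = 4 + d + j (l(j, d) = 3 + ((j + d) + 1) = 3 + ((d + j) + 1) = 3 + (1 + d + j) = 4 + d + j)
K(W) = (13/4 + W)**2 (K(W) = (4 - 3/4 + W)**2 = (13/4 + W)**2)
(K(-2) - 3)*(-6/(-4) + 1/(-2)) = ((13 + 4*(-2))**2/16 - 3)*(-6/(-4) + 1/(-2)) = ((13 - 8)**2/16 - 3)*(-6*(-1/4) + 1*(-1/2)) = ((1/16)*5**2 - 3)*(3/2 - 1/2) = ((1/16)*25 - 3)*1 = (25/16 - 3)*1 = -23/16*1 = -23/16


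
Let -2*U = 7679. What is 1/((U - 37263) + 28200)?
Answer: -2/25805 ≈ -7.7504e-5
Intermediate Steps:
U = -7679/2 (U = -1/2*7679 = -7679/2 ≈ -3839.5)
1/((U - 37263) + 28200) = 1/((-7679/2 - 37263) + 28200) = 1/(-82205/2 + 28200) = 1/(-25805/2) = -2/25805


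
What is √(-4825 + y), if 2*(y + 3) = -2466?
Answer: I*√6061 ≈ 77.852*I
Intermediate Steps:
y = -1236 (y = -3 + (½)*(-2466) = -3 - 1233 = -1236)
√(-4825 + y) = √(-4825 - 1236) = √(-6061) = I*√6061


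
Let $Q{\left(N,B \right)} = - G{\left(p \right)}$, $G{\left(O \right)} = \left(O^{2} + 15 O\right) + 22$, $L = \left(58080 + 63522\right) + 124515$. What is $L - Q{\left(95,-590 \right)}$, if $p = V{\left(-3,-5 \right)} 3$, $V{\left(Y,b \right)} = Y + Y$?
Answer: $246193$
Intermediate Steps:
$V{\left(Y,b \right)} = 2 Y$
$L = 246117$ ($L = 121602 + 124515 = 246117$)
$p = -18$ ($p = 2 \left(-3\right) 3 = \left(-6\right) 3 = -18$)
$G{\left(O \right)} = 22 + O^{2} + 15 O$
$Q{\left(N,B \right)} = -76$ ($Q{\left(N,B \right)} = - (22 + \left(-18\right)^{2} + 15 \left(-18\right)) = - (22 + 324 - 270) = \left(-1\right) 76 = -76$)
$L - Q{\left(95,-590 \right)} = 246117 - -76 = 246117 + 76 = 246193$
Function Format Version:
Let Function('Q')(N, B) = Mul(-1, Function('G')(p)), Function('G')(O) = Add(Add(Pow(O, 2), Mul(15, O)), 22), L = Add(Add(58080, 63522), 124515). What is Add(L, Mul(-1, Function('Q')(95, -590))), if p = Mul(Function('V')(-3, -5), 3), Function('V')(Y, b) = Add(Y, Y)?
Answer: 246193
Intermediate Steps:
Function('V')(Y, b) = Mul(2, Y)
L = 246117 (L = Add(121602, 124515) = 246117)
p = -18 (p = Mul(Mul(2, -3), 3) = Mul(-6, 3) = -18)
Function('G')(O) = Add(22, Pow(O, 2), Mul(15, O))
Function('Q')(N, B) = -76 (Function('Q')(N, B) = Mul(-1, Add(22, Pow(-18, 2), Mul(15, -18))) = Mul(-1, Add(22, 324, -270)) = Mul(-1, 76) = -76)
Add(L, Mul(-1, Function('Q')(95, -590))) = Add(246117, Mul(-1, -76)) = Add(246117, 76) = 246193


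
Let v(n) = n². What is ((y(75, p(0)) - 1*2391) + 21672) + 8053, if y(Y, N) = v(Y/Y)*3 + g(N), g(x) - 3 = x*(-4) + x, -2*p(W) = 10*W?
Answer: 27340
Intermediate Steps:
p(W) = -5*W
g(x) = 3 - 3*x (g(x) = 3 + (x*(-4) + x) = 3 + (-4*x + x) = 3 - 3*x)
y(Y, N) = 6 - 3*N (y(Y, N) = (Y/Y)²*3 + (3 - 3*N) = 1²*3 + (3 - 3*N) = 1*3 + (3 - 3*N) = 3 + (3 - 3*N) = 6 - 3*N)
((y(75, p(0)) - 1*2391) + 21672) + 8053 = (((6 - (-15)*0) - 1*2391) + 21672) + 8053 = (((6 - 3*0) - 2391) + 21672) + 8053 = (((6 + 0) - 2391) + 21672) + 8053 = ((6 - 2391) + 21672) + 8053 = (-2385 + 21672) + 8053 = 19287 + 8053 = 27340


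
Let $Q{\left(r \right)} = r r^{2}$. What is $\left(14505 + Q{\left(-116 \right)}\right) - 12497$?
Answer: $-1558888$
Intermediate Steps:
$Q{\left(r \right)} = r^{3}$
$\left(14505 + Q{\left(-116 \right)}\right) - 12497 = \left(14505 + \left(-116\right)^{3}\right) - 12497 = \left(14505 - 1560896\right) - 12497 = -1546391 - 12497 = -1558888$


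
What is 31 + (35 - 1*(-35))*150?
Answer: 10531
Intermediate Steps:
31 + (35 - 1*(-35))*150 = 31 + (35 + 35)*150 = 31 + 70*150 = 31 + 10500 = 10531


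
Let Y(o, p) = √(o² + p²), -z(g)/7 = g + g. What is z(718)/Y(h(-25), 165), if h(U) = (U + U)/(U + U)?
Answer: -5026*√27226/13613 ≈ -60.920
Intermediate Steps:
z(g) = -14*g (z(g) = -7*(g + g) = -14*g)
h(U) = 1 (h(U) = (2*U)/((2*U)) = (2*U)*(1/(2*U)) = 1)
z(718)/Y(h(-25), 165) = (-14*718)/(√(1² + 165²)) = -10052/√(1 + 27225) = -10052*√27226/27226 = -5026*√27226/13613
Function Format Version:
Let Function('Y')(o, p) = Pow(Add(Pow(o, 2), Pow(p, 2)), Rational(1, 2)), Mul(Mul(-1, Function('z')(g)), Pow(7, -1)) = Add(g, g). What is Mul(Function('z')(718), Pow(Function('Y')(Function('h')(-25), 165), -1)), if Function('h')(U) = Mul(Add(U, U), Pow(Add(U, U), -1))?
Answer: Mul(Rational(-5026, 13613), Pow(27226, Rational(1, 2))) ≈ -60.920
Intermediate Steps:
Function('z')(g) = Mul(-14, g) (Function('z')(g) = Mul(-7, Add(g, g)) = Mul(-7, Mul(2, g)) = Mul(-14, g))
Function('h')(U) = 1 (Function('h')(U) = Mul(Mul(2, U), Pow(Mul(2, U), -1)) = Mul(Mul(2, U), Mul(Rational(1, 2), Pow(U, -1))) = 1)
Mul(Function('z')(718), Pow(Function('Y')(Function('h')(-25), 165), -1)) = Mul(Mul(-14, 718), Pow(Pow(Add(Pow(1, 2), Pow(165, 2)), Rational(1, 2)), -1)) = Mul(-10052, Pow(Pow(Add(1, 27225), Rational(1, 2)), -1)) = Mul(-10052, Pow(Pow(27226, Rational(1, 2)), -1)) = Mul(-10052, Mul(Rational(1, 27226), Pow(27226, Rational(1, 2)))) = Mul(Rational(-5026, 13613), Pow(27226, Rational(1, 2)))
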